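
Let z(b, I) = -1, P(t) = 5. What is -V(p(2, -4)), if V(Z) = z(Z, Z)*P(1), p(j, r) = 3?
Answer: 5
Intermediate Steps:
V(Z) = -5 (V(Z) = -1*5 = -5)
-V(p(2, -4)) = -1*(-5) = 5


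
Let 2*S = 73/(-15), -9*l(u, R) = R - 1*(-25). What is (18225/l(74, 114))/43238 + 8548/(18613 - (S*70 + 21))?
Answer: 144890067633/338289485534 ≈ 0.42830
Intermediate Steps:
l(u, R) = -25/9 - R/9 (l(u, R) = -(R - 1*(-25))/9 = -(R + 25)/9 = -(25 + R)/9 = -25/9 - R/9)
S = -73/30 (S = (73/(-15))/2 = (73*(-1/15))/2 = (½)*(-73/15) = -73/30 ≈ -2.4333)
(18225/l(74, 114))/43238 + 8548/(18613 - (S*70 + 21)) = (18225/(-25/9 - ⅑*114))/43238 + 8548/(18613 - (-73/30*70 + 21)) = (18225/(-25/9 - 38/3))*(1/43238) + 8548/(18613 - (-511/3 + 21)) = (18225/(-139/9))*(1/43238) + 8548/(18613 - 1*(-448/3)) = (18225*(-9/139))*(1/43238) + 8548/(18613 + 448/3) = -164025/139*1/43238 + 8548/(56287/3) = -164025/6010082 + 8548*(3/56287) = -164025/6010082 + 25644/56287 = 144890067633/338289485534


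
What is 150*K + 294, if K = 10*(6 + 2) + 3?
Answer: 12744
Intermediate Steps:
K = 83 (K = 10*8 + 3 = 80 + 3 = 83)
150*K + 294 = 150*83 + 294 = 12450 + 294 = 12744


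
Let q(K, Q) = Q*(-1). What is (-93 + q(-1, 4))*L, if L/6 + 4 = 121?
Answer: -68094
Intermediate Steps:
L = 702 (L = -24 + 6*121 = -24 + 726 = 702)
q(K, Q) = -Q
(-93 + q(-1, 4))*L = (-93 - 1*4)*702 = (-93 - 4)*702 = -97*702 = -68094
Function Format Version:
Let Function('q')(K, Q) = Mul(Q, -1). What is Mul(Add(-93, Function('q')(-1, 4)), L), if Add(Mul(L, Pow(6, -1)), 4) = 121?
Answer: -68094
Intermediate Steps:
L = 702 (L = Add(-24, Mul(6, 121)) = Add(-24, 726) = 702)
Function('q')(K, Q) = Mul(-1, Q)
Mul(Add(-93, Function('q')(-1, 4)), L) = Mul(Add(-93, Mul(-1, 4)), 702) = Mul(Add(-93, -4), 702) = Mul(-97, 702) = -68094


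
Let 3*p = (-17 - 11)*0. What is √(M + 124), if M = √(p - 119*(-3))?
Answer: √(124 + √357) ≈ 11.954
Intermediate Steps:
p = 0 (p = ((-17 - 11)*0)/3 = (-28*0)/3 = (⅓)*0 = 0)
M = √357 (M = √(0 - 119*(-3)) = √(0 + 357) = √357 ≈ 18.894)
√(M + 124) = √(√357 + 124) = √(124 + √357)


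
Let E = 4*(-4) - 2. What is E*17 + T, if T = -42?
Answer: -348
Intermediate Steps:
E = -18 (E = -16 - 2 = -18)
E*17 + T = -18*17 - 42 = -306 - 42 = -348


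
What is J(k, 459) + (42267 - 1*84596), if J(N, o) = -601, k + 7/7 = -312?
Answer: -42930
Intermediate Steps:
k = -313 (k = -1 - 312 = -313)
J(k, 459) + (42267 - 1*84596) = -601 + (42267 - 1*84596) = -601 + (42267 - 84596) = -601 - 42329 = -42930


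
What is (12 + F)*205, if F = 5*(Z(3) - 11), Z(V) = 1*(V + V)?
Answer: -2665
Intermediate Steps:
Z(V) = 2*V (Z(V) = 1*(2*V) = 2*V)
F = -25 (F = 5*(2*3 - 11) = 5*(6 - 11) = 5*(-5) = -25)
(12 + F)*205 = (12 - 25)*205 = -13*205 = -2665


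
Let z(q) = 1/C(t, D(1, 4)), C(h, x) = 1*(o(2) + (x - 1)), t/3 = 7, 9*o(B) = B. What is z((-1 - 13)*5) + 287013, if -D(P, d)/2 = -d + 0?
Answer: 18655854/65 ≈ 2.8701e+5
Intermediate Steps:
o(B) = B/9
t = 21 (t = 3*7 = 21)
D(P, d) = 2*d (D(P, d) = -2*(-d + 0) = -(-2)*d = 2*d)
C(h, x) = -7/9 + x (C(h, x) = 1*((⅑)*2 + (x - 1)) = 1*(2/9 + (-1 + x)) = 1*(-7/9 + x) = -7/9 + x)
z(q) = 9/65 (z(q) = 1/(-7/9 + 2*4) = 1/(-7/9 + 8) = 1/(65/9) = 9/65)
z((-1 - 13)*5) + 287013 = 9/65 + 287013 = 18655854/65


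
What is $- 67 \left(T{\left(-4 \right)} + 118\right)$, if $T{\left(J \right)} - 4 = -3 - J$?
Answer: $-8241$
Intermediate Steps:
$T{\left(J \right)} = 1 - J$ ($T{\left(J \right)} = 4 - \left(3 + J\right) = 1 - J$)
$- 67 \left(T{\left(-4 \right)} + 118\right) = - 67 \left(\left(1 - -4\right) + 118\right) = - 67 \left(\left(1 + 4\right) + 118\right) = - 67 \left(5 + 118\right) = \left(-67\right) 123 = -8241$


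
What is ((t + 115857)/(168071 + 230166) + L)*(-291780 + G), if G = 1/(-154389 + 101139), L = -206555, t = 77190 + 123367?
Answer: 60859935350307810101/1009815250 ≈ 6.0268e+10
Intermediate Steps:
t = 200557
G = -1/53250 (G = 1/(-53250) = -1/53250 ≈ -1.8779e-5)
((t + 115857)/(168071 + 230166) + L)*(-291780 + G) = ((200557 + 115857)/(168071 + 230166) - 206555)*(-291780 - 1/53250) = (316414/398237 - 206555)*(-15537285001/53250) = (316414*(1/398237) - 206555)*(-15537285001/53250) = (45202/56891 - 206555)*(-15537285001/53250) = -11751075303/56891*(-15537285001/53250) = 60859935350307810101/1009815250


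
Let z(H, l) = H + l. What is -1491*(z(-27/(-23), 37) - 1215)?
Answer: 40356897/23 ≈ 1.7546e+6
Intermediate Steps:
-1491*(z(-27/(-23), 37) - 1215) = -1491*((-27/(-23) + 37) - 1215) = -1491*((-27*(-1/23) + 37) - 1215) = -1491*((27/23 + 37) - 1215) = -1491*(878/23 - 1215) = -1491*(-27067/23) = 40356897/23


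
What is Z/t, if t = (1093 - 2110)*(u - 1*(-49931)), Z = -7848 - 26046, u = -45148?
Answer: 3766/540479 ≈ 0.0069679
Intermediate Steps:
Z = -33894
t = -4864311 (t = (1093 - 2110)*(-45148 - 1*(-49931)) = -1017*(-45148 + 49931) = -1017*4783 = -4864311)
Z/t = -33894/(-4864311) = -33894*(-1/4864311) = 3766/540479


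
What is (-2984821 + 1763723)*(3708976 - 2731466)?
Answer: -1193635505980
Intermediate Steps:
(-2984821 + 1763723)*(3708976 - 2731466) = -1221098*977510 = -1193635505980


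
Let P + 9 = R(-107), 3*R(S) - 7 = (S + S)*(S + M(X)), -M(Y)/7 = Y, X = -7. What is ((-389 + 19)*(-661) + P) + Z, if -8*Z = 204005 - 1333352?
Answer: 9356857/24 ≈ 3.8987e+5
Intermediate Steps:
M(Y) = -7*Y
Z = 1129347/8 (Z = -(204005 - 1333352)/8 = -⅛*(-1129347) = 1129347/8 ≈ 1.4117e+5)
R(S) = 7/3 + 2*S*(49 + S)/3 (R(S) = 7/3 + ((S + S)*(S - 7*(-7)))/3 = 7/3 + ((2*S)*(S + 49))/3 = 7/3 + ((2*S)*(49 + S))/3 = 7/3 + (2*S*(49 + S))/3 = 7/3 + 2*S*(49 + S)/3)
P = 12392/3 (P = -9 + (7/3 + (⅔)*(-107)² + (98/3)*(-107)) = -9 + (7/3 + (⅔)*11449 - 10486/3) = -9 + (7/3 + 22898/3 - 10486/3) = -9 + 12419/3 = 12392/3 ≈ 4130.7)
((-389 + 19)*(-661) + P) + Z = ((-389 + 19)*(-661) + 12392/3) + 1129347/8 = (-370*(-661) + 12392/3) + 1129347/8 = (244570 + 12392/3) + 1129347/8 = 746102/3 + 1129347/8 = 9356857/24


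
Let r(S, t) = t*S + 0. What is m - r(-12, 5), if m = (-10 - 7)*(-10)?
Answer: 230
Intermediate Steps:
r(S, t) = S*t (r(S, t) = S*t + 0 = S*t)
m = 170 (m = -17*(-10) = 170)
m - r(-12, 5) = 170 - (-12)*5 = 170 - 1*(-60) = 170 + 60 = 230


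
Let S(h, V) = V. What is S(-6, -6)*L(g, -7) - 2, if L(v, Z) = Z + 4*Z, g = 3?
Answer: 208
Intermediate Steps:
L(v, Z) = 5*Z
S(-6, -6)*L(g, -7) - 2 = -30*(-7) - 2 = -6*(-35) - 2 = 210 - 2 = 208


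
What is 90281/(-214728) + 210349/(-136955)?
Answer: -57532254427/29408073240 ≈ -1.9563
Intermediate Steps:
90281/(-214728) + 210349/(-136955) = 90281*(-1/214728) + 210349*(-1/136955) = -90281/214728 - 210349/136955 = -57532254427/29408073240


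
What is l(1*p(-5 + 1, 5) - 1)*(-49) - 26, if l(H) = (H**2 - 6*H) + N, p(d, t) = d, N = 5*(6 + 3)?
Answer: -4926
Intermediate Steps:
N = 45 (N = 5*9 = 45)
l(H) = 45 + H**2 - 6*H (l(H) = (H**2 - 6*H) + 45 = 45 + H**2 - 6*H)
l(1*p(-5 + 1, 5) - 1)*(-49) - 26 = (45 + (1*(-5 + 1) - 1)**2 - 6*(1*(-5 + 1) - 1))*(-49) - 26 = (45 + (1*(-4) - 1)**2 - 6*(1*(-4) - 1))*(-49) - 26 = (45 + (-4 - 1)**2 - 6*(-4 - 1))*(-49) - 26 = (45 + (-5)**2 - 6*(-5))*(-49) - 26 = (45 + 25 + 30)*(-49) - 26 = 100*(-49) - 26 = -4900 - 26 = -4926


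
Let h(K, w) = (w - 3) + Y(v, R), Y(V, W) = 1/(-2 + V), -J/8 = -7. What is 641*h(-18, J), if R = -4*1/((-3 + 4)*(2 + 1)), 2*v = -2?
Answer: 101278/3 ≈ 33759.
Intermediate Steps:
v = -1 (v = (1/2)*(-2) = -1)
R = -4/3 (R = -4/(3*1) = -4/3 ≈ -1.3333)
J = 56 (J = -8*(-7) = 56)
h(K, w) = -10/3 + w (h(K, w) = (w - 3) + 1/(-2 - 1) = (-3 + w) + 1/(-3) = (-3 + w) - 1/3 = -10/3 + w)
641*h(-18, J) = 641*(-10/3 + 56) = 641*(158/3) = 101278/3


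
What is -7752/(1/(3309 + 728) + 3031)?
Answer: -2607902/1019679 ≈ -2.5576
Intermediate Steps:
-7752/(1/(3309 + 728) + 3031) = -7752/(1/4037 + 3031) = -7752/12236148/4037 = -7752*4037/12236148 = -2607902/1019679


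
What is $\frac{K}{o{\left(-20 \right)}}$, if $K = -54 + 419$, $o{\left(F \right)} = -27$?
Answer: $- \frac{365}{27} \approx -13.519$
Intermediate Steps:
$K = 365$
$\frac{K}{o{\left(-20 \right)}} = \frac{365}{-27} = 365 \left(- \frac{1}{27}\right) = - \frac{365}{27}$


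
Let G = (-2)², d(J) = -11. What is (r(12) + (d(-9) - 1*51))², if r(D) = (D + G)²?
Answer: 37636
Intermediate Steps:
G = 4
r(D) = (4 + D)² (r(D) = (D + 4)² = (4 + D)²)
(r(12) + (d(-9) - 1*51))² = ((4 + 12)² + (-11 - 1*51))² = (16² + (-11 - 51))² = (256 - 62)² = 194² = 37636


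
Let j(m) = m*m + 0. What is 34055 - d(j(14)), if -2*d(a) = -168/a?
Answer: 238382/7 ≈ 34055.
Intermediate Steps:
j(m) = m² (j(m) = m² + 0 = m²)
d(a) = 84/a (d(a) = -(-84)/a = 84/a)
34055 - d(j(14)) = 34055 - 84/(14²) = 34055 - 84/196 = 34055 - 1*3/7 = 34055 - 3/7 = 238382/7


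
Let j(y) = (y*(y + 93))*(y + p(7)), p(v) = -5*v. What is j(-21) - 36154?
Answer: 48518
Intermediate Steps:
j(y) = y*(-35 + y)*(93 + y) (j(y) = (y*(y + 93))*(y - 5*7) = (y*(93 + y))*(y - 35) = (y*(93 + y))*(-35 + y) = y*(-35 + y)*(93 + y))
j(-21) - 36154 = -21*(-3255 + (-21)**2 + 58*(-21)) - 36154 = -21*(-3255 + 441 - 1218) - 36154 = -21*(-4032) - 36154 = 84672 - 36154 = 48518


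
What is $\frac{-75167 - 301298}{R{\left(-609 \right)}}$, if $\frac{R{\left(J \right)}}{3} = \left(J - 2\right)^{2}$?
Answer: $- \frac{376465}{1119963} \approx -0.33614$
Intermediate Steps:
$R{\left(J \right)} = 3 \left(-2 + J\right)^{2}$ ($R{\left(J \right)} = 3 \left(J - 2\right)^{2} = 3 \left(-2 + J\right)^{2}$)
$\frac{-75167 - 301298}{R{\left(-609 \right)}} = \frac{-75167 - 301298}{3 \left(-2 - 609\right)^{2}} = \frac{-75167 - 301298}{3 \left(-611\right)^{2}} = - \frac{376465}{3 \cdot 373321} = - \frac{376465}{1119963}$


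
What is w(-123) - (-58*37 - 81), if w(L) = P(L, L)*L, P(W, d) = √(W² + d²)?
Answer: 2227 - 15129*√2 ≈ -19169.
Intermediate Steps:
w(L) = L*√2*√(L²) (w(L) = √(L² + L²)*L = √(2*L²)*L = (√2*√(L²))*L = L*√2*√(L²))
w(-123) - (-58*37 - 81) = -123*√2*√((-123)²) - (-58*37 - 81) = -123*√2*√15129 - (-2146 - 81) = -123*√2*123 - 1*(-2227) = -15129*√2 + 2227 = 2227 - 15129*√2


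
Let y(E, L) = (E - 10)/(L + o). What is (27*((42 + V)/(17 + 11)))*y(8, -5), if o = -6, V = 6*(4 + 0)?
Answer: 81/7 ≈ 11.571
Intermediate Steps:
V = 24 (V = 6*4 = 24)
y(E, L) = (-10 + E)/(-6 + L) (y(E, L) = (E - 10)/(L - 6) = (-10 + E)/(-6 + L))
(27*((42 + V)/(17 + 11)))*y(8, -5) = (27*((42 + 24)/(17 + 11)))*((-10 + 8)/(-6 - 5)) = (27*(66/28))*(-2/(-11)) = (27*(66*(1/28)))*(-1/11*(-2)) = (27*(33/14))*(2/11) = (891/14)*(2/11) = 81/7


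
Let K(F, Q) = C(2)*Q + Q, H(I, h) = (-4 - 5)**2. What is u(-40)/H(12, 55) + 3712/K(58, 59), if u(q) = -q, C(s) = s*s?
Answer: 312472/23895 ≈ 13.077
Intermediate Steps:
H(I, h) = 81 (H(I, h) = (-9)**2 = 81)
C(s) = s**2
K(F, Q) = 5*Q (K(F, Q) = 2**2*Q + Q = 4*Q + Q = 5*Q)
u(-40)/H(12, 55) + 3712/K(58, 59) = -1*(-40)/81 + 3712/((5*59)) = 40*(1/81) + 3712/295 = 40/81 + 3712*(1/295) = 40/81 + 3712/295 = 312472/23895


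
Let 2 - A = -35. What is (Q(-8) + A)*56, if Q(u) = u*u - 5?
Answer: 5376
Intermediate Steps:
A = 37 (A = 2 - 1*(-35) = 2 + 35 = 37)
Q(u) = -5 + u² (Q(u) = u² - 5 = -5 + u²)
(Q(-8) + A)*56 = ((-5 + (-8)²) + 37)*56 = ((-5 + 64) + 37)*56 = (59 + 37)*56 = 96*56 = 5376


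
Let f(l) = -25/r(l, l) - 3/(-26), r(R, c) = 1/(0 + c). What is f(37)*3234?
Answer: -38883999/13 ≈ -2.9911e+6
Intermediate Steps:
r(R, c) = 1/c
f(l) = 3/26 - 25*l (f(l) = -25*l - 3/(-26) = -25*l - 3*(-1/26) = -25*l + 3/26 = 3/26 - 25*l)
f(37)*3234 = (3/26 - 25*37)*3234 = (3/26 - 925)*3234 = -24047/26*3234 = -38883999/13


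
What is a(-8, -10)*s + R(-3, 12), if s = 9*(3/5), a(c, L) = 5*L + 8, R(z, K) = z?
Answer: -1149/5 ≈ -229.80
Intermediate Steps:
a(c, L) = 8 + 5*L
s = 27/5 (s = 9*(3*(⅕)) = 9*(⅗) = 27/5 ≈ 5.4000)
a(-8, -10)*s + R(-3, 12) = (8 + 5*(-10))*(27/5) - 3 = (8 - 50)*(27/5) - 3 = -42*27/5 - 3 = -1134/5 - 3 = -1149/5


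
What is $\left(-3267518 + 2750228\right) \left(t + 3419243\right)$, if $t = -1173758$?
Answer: $-1161566935650$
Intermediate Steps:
$\left(-3267518 + 2750228\right) \left(t + 3419243\right) = \left(-3267518 + 2750228\right) \left(-1173758 + 3419243\right) = \left(-517290\right) 2245485 = -1161566935650$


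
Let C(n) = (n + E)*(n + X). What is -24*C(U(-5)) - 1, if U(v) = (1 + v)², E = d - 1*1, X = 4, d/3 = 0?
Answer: -7201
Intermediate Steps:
d = 0 (d = 3*0 = 0)
E = -1 (E = 0 - 1*1 = 0 - 1 = -1)
C(n) = (-1 + n)*(4 + n) (C(n) = (n - 1)*(n + 4) = (-1 + n)*(4 + n))
-24*C(U(-5)) - 1 = -24*(-4 + ((1 - 5)²)² + 3*(1 - 5)²) - 1 = -24*(-4 + ((-4)²)² + 3*(-4)²) - 1 = -24*(-4 + 16² + 3*16) - 1 = -24*(-4 + 256 + 48) - 1 = -24*300 - 1 = -7200 - 1 = -7201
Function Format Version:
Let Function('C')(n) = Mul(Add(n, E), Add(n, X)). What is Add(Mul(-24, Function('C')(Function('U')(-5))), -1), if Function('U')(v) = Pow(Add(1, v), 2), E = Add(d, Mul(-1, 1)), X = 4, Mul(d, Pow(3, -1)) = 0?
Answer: -7201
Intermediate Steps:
d = 0 (d = Mul(3, 0) = 0)
E = -1 (E = Add(0, Mul(-1, 1)) = Add(0, -1) = -1)
Function('C')(n) = Mul(Add(-1, n), Add(4, n)) (Function('C')(n) = Mul(Add(n, -1), Add(n, 4)) = Mul(Add(-1, n), Add(4, n)))
Add(Mul(-24, Function('C')(Function('U')(-5))), -1) = Add(Mul(-24, Add(-4, Pow(Pow(Add(1, -5), 2), 2), Mul(3, Pow(Add(1, -5), 2)))), -1) = Add(Mul(-24, Add(-4, Pow(Pow(-4, 2), 2), Mul(3, Pow(-4, 2)))), -1) = Add(Mul(-24, Add(-4, Pow(16, 2), Mul(3, 16))), -1) = Add(Mul(-24, Add(-4, 256, 48)), -1) = Add(Mul(-24, 300), -1) = Add(-7200, -1) = -7201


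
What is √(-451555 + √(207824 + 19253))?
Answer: √(-451555 + √227077) ≈ 671.62*I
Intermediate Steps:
√(-451555 + √(207824 + 19253)) = √(-451555 + √227077)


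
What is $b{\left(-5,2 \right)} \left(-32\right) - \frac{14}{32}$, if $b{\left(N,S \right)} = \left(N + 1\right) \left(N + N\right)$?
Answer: $- \frac{20487}{16} \approx -1280.4$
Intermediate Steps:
$b{\left(N,S \right)} = 2 N \left(1 + N\right)$ ($b{\left(N,S \right)} = \left(1 + N\right) 2 N = 2 N \left(1 + N\right)$)
$b{\left(-5,2 \right)} \left(-32\right) - \frac{14}{32} = 2 \left(-5\right) \left(1 - 5\right) \left(-32\right) - \frac{14}{32} = 2 \left(-5\right) \left(-4\right) \left(-32\right) - \frac{7}{16} = 40 \left(-32\right) - \frac{7}{16} = -1280 - \frac{7}{16} = - \frac{20487}{16}$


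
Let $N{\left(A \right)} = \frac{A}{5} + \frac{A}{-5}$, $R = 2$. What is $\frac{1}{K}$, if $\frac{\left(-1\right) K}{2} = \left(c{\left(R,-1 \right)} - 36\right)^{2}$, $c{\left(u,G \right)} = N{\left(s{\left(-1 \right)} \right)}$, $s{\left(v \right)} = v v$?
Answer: $- \frac{1}{2592} \approx -0.0003858$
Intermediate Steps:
$s{\left(v \right)} = v^{2}$
$N{\left(A \right)} = 0$ ($N{\left(A \right)} = A \frac{1}{5} + A \left(- \frac{1}{5}\right) = \frac{A}{5} - \frac{A}{5} = 0$)
$c{\left(u,G \right)} = 0$
$K = -2592$ ($K = - 2 \left(0 - 36\right)^{2} = - 2 \left(-36\right)^{2} = \left(-2\right) 1296 = -2592$)
$\frac{1}{K} = \frac{1}{-2592} = - \frac{1}{2592}$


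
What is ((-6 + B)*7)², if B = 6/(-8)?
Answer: 35721/16 ≈ 2232.6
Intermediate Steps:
B = -¾ (B = 6*(-⅛) = -¾ ≈ -0.75000)
((-6 + B)*7)² = ((-6 - ¾)*7)² = (-27/4*7)² = (-189/4)² = 35721/16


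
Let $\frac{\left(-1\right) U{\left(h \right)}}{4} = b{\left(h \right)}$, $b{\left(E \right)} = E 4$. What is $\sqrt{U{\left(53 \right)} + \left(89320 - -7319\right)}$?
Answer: $\sqrt{95791} \approx 309.5$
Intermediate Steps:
$b{\left(E \right)} = 4 E$
$U{\left(h \right)} = - 16 h$ ($U{\left(h \right)} = - 4 \cdot 4 h = - 16 h$)
$\sqrt{U{\left(53 \right)} + \left(89320 - -7319\right)} = \sqrt{\left(-16\right) 53 + \left(89320 - -7319\right)} = \sqrt{-848 + \left(89320 + 7319\right)} = \sqrt{-848 + 96639} = \sqrt{95791}$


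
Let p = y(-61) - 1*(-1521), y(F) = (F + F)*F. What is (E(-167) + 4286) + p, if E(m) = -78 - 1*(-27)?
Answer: 13198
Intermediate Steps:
y(F) = 2*F² (y(F) = (2*F)*F = 2*F²)
E(m) = -51 (E(m) = -78 + 27 = -51)
p = 8963 (p = 2*(-61)² - 1*(-1521) = 2*3721 + 1521 = 7442 + 1521 = 8963)
(E(-167) + 4286) + p = (-51 + 4286) + 8963 = 4235 + 8963 = 13198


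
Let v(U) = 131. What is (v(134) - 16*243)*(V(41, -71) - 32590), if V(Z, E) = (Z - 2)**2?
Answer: 116726233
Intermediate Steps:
V(Z, E) = (-2 + Z)**2
(v(134) - 16*243)*(V(41, -71) - 32590) = (131 - 16*243)*((-2 + 41)**2 - 32590) = (131 - 3888)*(39**2 - 32590) = -3757*(1521 - 32590) = -3757*(-31069) = 116726233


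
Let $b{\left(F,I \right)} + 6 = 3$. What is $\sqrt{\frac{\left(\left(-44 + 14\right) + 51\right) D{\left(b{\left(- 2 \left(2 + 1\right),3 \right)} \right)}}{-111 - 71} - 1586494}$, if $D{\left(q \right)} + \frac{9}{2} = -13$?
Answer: $\frac{i \sqrt{1072468579}}{26} \approx 1259.6 i$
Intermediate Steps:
$b{\left(F,I \right)} = -3$ ($b{\left(F,I \right)} = -6 + 3 = -3$)
$D{\left(q \right)} = - \frac{35}{2}$ ($D{\left(q \right)} = - \frac{9}{2} - 13 = - \frac{35}{2}$)
$\sqrt{\frac{\left(\left(-44 + 14\right) + 51\right) D{\left(b{\left(- 2 \left(2 + 1\right),3 \right)} \right)}}{-111 - 71} - 1586494} = \sqrt{\frac{\left(\left(-44 + 14\right) + 51\right) \left(- \frac{35}{2}\right)}{-111 - 71} - 1586494} = \sqrt{\frac{\left(-30 + 51\right) \left(- \frac{35}{2}\right)}{-182} - 1586494} = \sqrt{21 \left(- \frac{35}{2}\right) \left(- \frac{1}{182}\right) - 1586494} = \sqrt{\left(- \frac{735}{2}\right) \left(- \frac{1}{182}\right) - 1586494} = \sqrt{\frac{105}{52} - 1586494} = \sqrt{- \frac{82497583}{52}} = \frac{i \sqrt{1072468579}}{26}$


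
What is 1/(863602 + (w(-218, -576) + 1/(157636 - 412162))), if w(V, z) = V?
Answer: 254526/219753675983 ≈ 1.1582e-6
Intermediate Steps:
1/(863602 + (w(-218, -576) + 1/(157636 - 412162))) = 1/(863602 + (-218 + 1/(157636 - 412162))) = 1/(863602 + (-218 + 1/(-254526))) = 1/(863602 + (-218 - 1/254526)) = 1/(863602 - 55486669/254526) = 1/(219753675983/254526) = 254526/219753675983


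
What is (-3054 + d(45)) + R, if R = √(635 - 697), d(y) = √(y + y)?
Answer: -3054 + 3*√10 + I*√62 ≈ -3044.5 + 7.874*I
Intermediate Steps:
d(y) = √2*√y (d(y) = √(2*y) = √2*√y)
R = I*√62 (R = √(-62) = I*√62 ≈ 7.874*I)
(-3054 + d(45)) + R = (-3054 + √2*√45) + I*√62 = (-3054 + √2*(3*√5)) + I*√62 = (-3054 + 3*√10) + I*√62 = -3054 + 3*√10 + I*√62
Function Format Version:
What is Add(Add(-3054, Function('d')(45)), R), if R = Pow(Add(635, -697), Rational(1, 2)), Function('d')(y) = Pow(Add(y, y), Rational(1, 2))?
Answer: Add(-3054, Mul(3, Pow(10, Rational(1, 2))), Mul(I, Pow(62, Rational(1, 2)))) ≈ Add(-3044.5, Mul(7.8740, I))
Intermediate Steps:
Function('d')(y) = Mul(Pow(2, Rational(1, 2)), Pow(y, Rational(1, 2))) (Function('d')(y) = Pow(Mul(2, y), Rational(1, 2)) = Mul(Pow(2, Rational(1, 2)), Pow(y, Rational(1, 2))))
R = Mul(I, Pow(62, Rational(1, 2))) (R = Pow(-62, Rational(1, 2)) = Mul(I, Pow(62, Rational(1, 2))) ≈ Mul(7.8740, I))
Add(Add(-3054, Function('d')(45)), R) = Add(Add(-3054, Mul(Pow(2, Rational(1, 2)), Pow(45, Rational(1, 2)))), Mul(I, Pow(62, Rational(1, 2)))) = Add(Add(-3054, Mul(Pow(2, Rational(1, 2)), Mul(3, Pow(5, Rational(1, 2))))), Mul(I, Pow(62, Rational(1, 2)))) = Add(Add(-3054, Mul(3, Pow(10, Rational(1, 2)))), Mul(I, Pow(62, Rational(1, 2)))) = Add(-3054, Mul(3, Pow(10, Rational(1, 2))), Mul(I, Pow(62, Rational(1, 2))))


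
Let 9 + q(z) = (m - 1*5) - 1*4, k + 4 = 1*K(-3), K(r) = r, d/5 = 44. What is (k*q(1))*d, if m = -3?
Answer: 32340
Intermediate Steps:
d = 220 (d = 5*44 = 220)
k = -7 (k = -4 + 1*(-3) = -4 - 3 = -7)
q(z) = -21 (q(z) = -9 + ((-3 - 1*5) - 1*4) = -9 + ((-3 - 5) - 4) = -9 + (-8 - 4) = -9 - 12 = -21)
(k*q(1))*d = -7*(-21)*220 = 147*220 = 32340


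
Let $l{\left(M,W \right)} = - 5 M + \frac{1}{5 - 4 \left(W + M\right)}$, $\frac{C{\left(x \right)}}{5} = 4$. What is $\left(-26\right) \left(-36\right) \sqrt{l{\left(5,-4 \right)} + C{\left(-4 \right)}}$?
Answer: $1872 i \approx 1872.0 i$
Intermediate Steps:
$C{\left(x \right)} = 20$ ($C{\left(x \right)} = 5 \cdot 4 = 20$)
$l{\left(M,W \right)} = \frac{1}{5 - 4 M - 4 W} - 5 M$ ($l{\left(M,W \right)} = - 5 M + \frac{1}{5 - 4 \left(M + W\right)} = - 5 M + \frac{1}{5 - \left(4 M + 4 W\right)} = - 5 M + \frac{1}{5 - 4 M - 4 W} = \frac{1}{5 - 4 M - 4 W} - 5 M$)
$\left(-26\right) \left(-36\right) \sqrt{l{\left(5,-4 \right)} + C{\left(-4 \right)}} = \left(-26\right) \left(-36\right) \sqrt{\frac{-1 - 20 \cdot 5^{2} + 25 \cdot 5 - 100 \left(-4\right)}{-5 + 4 \cdot 5 + 4 \left(-4\right)} + 20} = 936 \sqrt{\frac{-1 - 500 + 125 + 400}{-5 + 20 - 16} + 20} = 936 \sqrt{\frac{-1 - 500 + 125 + 400}{-1} + 20} = 936 \sqrt{\left(-1\right) 24 + 20} = 936 \sqrt{-24 + 20} = 936 \sqrt{-4} = 936 \cdot 2 i = 1872 i$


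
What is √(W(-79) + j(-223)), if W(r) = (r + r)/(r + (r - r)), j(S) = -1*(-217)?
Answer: √219 ≈ 14.799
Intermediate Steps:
j(S) = 217
W(r) = 2 (W(r) = (2*r)/(r + 0) = (2*r)/r = 2)
√(W(-79) + j(-223)) = √(2 + 217) = √219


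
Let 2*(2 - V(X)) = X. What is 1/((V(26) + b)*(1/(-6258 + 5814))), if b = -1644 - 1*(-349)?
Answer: 222/653 ≈ 0.33997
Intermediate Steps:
V(X) = 2 - X/2
b = -1295 (b = -1644 + 349 = -1295)
1/((V(26) + b)*(1/(-6258 + 5814))) = 1/(((2 - ½*26) - 1295)*(1/(-6258 + 5814))) = 1/(((2 - 13) - 1295)*(1/(-444))) = 1/((-11 - 1295)*(-1/444)) = -444/(-1306) = -1/1306*(-444) = 222/653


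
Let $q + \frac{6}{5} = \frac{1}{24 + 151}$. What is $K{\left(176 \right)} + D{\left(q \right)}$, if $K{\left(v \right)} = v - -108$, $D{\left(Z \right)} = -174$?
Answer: $110$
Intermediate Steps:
$q = - \frac{209}{175}$ ($q = - \frac{6}{5} + \frac{1}{24 + 151} = - \frac{6}{5} + \frac{1}{175} = - \frac{209}{175} \approx -1.1943$)
$K{\left(v \right)} = 108 + v$ ($K{\left(v \right)} = v + 108 = 108 + v$)
$K{\left(176 \right)} + D{\left(q \right)} = \left(108 + 176\right) - 174 = 284 - 174 = 110$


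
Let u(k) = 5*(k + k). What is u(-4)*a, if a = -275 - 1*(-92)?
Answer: 7320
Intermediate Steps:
a = -183 (a = -275 + 92 = -183)
u(k) = 10*k (u(k) = 5*(2*k) = 10*k)
u(-4)*a = (10*(-4))*(-183) = -40*(-183) = 7320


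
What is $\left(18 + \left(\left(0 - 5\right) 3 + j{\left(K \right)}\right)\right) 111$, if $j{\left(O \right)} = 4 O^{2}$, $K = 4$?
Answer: $7437$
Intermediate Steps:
$\left(18 + \left(\left(0 - 5\right) 3 + j{\left(K \right)}\right)\right) 111 = \left(18 + \left(\left(0 - 5\right) 3 + 4 \cdot 4^{2}\right)\right) 111 = \left(18 + \left(\left(-5\right) 3 + 4 \cdot 16\right)\right) 111 = \left(18 + \left(-15 + 64\right)\right) 111 = \left(18 + 49\right) 111 = 67 \cdot 111 = 7437$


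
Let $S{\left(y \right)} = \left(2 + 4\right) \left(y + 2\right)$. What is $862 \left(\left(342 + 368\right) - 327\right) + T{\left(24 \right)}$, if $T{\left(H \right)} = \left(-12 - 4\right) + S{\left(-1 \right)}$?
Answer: $330136$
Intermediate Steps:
$S{\left(y \right)} = 12 + 6 y$ ($S{\left(y \right)} = 6 \left(2 + y\right) = 12 + 6 y$)
$T{\left(H \right)} = -10$ ($T{\left(H \right)} = \left(-12 - 4\right) + \left(12 + 6 \left(-1\right)\right) = -16 + \left(12 - 6\right) = -16 + 6 = -10$)
$862 \left(\left(342 + 368\right) - 327\right) + T{\left(24 \right)} = 862 \left(\left(342 + 368\right) - 327\right) - 10 = 862 \left(710 - 327\right) - 10 = 862 \cdot 383 - 10 = 330146 - 10 = 330136$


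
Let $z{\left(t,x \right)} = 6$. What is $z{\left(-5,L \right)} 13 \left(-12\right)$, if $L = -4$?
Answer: $-936$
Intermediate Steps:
$z{\left(-5,L \right)} 13 \left(-12\right) = 6 \cdot 13 \left(-12\right) = 78 \left(-12\right) = -936$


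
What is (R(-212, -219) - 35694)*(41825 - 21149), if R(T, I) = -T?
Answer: -733625832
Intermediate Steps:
(R(-212, -219) - 35694)*(41825 - 21149) = (-1*(-212) - 35694)*(41825 - 21149) = (212 - 35694)*20676 = -35482*20676 = -733625832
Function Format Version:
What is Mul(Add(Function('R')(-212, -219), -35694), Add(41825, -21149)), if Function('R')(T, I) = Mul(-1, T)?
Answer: -733625832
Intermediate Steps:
Mul(Add(Function('R')(-212, -219), -35694), Add(41825, -21149)) = Mul(Add(Mul(-1, -212), -35694), Add(41825, -21149)) = Mul(Add(212, -35694), 20676) = Mul(-35482, 20676) = -733625832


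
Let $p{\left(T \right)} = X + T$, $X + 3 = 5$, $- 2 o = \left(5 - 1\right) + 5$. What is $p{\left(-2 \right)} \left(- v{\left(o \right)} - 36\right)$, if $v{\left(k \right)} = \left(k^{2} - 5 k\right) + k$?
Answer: $0$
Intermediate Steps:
$o = - \frac{9}{2}$ ($o = - \frac{\left(5 - 1\right) + 5}{2} = - \frac{4 + 5}{2} = \left(- \frac{1}{2}\right) 9 = - \frac{9}{2} \approx -4.5$)
$X = 2$ ($X = -3 + 5 = 2$)
$v{\left(k \right)} = k^{2} - 4 k$
$p{\left(T \right)} = 2 + T$
$p{\left(-2 \right)} \left(- v{\left(o \right)} - 36\right) = \left(2 - 2\right) \left(- \frac{\left(-9\right) \left(-4 - \frac{9}{2}\right)}{2} - 36\right) = 0 \left(- \frac{\left(-9\right) \left(-17\right)}{2 \cdot 2} - 36\right) = 0 \left(\left(-1\right) \frac{153}{4} - 36\right) = 0 \left(- \frac{153}{4} - 36\right) = 0 \left(- \frac{297}{4}\right) = 0$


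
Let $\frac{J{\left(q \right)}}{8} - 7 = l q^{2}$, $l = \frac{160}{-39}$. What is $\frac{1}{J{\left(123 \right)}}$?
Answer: $- \frac{13}{6454312} \approx -2.0142 \cdot 10^{-6}$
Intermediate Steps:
$l = - \frac{160}{39}$ ($l = 160 \left(- \frac{1}{39}\right) = - \frac{160}{39} \approx -4.1026$)
$J{\left(q \right)} = 56 - \frac{1280 q^{2}}{39}$ ($J{\left(q \right)} = 56 + 8 \left(- \frac{160 q^{2}}{39}\right) = 56 - \frac{1280 q^{2}}{39}$)
$\frac{1}{J{\left(123 \right)}} = \frac{1}{56 - \frac{1280 \cdot 123^{2}}{39}} = \frac{1}{56 - \frac{6455040}{13}} = \frac{1}{- \frac{6454312}{13}} = - \frac{13}{6454312}$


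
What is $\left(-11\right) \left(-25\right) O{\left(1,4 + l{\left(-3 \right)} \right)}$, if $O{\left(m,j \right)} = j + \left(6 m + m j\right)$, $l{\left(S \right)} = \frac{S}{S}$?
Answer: $4400$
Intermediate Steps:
$l{\left(S \right)} = 1$
$O{\left(m,j \right)} = j + 6 m + j m$ ($O{\left(m,j \right)} = j + \left(6 m + j m\right) = j + 6 m + j m$)
$\left(-11\right) \left(-25\right) O{\left(1,4 + l{\left(-3 \right)} \right)} = \left(-11\right) \left(-25\right) \left(\left(4 + 1\right) + 6 \cdot 1 + \left(4 + 1\right) 1\right) = 275 \left(5 + 6 + 5 \cdot 1\right) = 275 \left(5 + 6 + 5\right) = 275 \cdot 16 = 4400$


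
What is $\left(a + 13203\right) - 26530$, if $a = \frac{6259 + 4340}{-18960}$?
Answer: $- \frac{84230173}{6320} \approx -13328.0$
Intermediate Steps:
$a = - \frac{3533}{6320}$ ($a = 10599 \left(- \frac{1}{18960}\right) = - \frac{3533}{6320} \approx -0.55902$)
$\left(a + 13203\right) - 26530 = \left(- \frac{3533}{6320} + 13203\right) - 26530 = \frac{83439427}{6320} - 26530 = - \frac{84230173}{6320}$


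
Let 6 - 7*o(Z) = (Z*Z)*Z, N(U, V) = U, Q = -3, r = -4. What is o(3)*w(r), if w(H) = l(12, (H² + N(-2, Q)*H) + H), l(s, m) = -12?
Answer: 36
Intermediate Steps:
o(Z) = 6/7 - Z³/7 (o(Z) = 6/7 - Z*Z*Z/7 = 6/7 - Z²*Z/7 = 6/7 - Z³/7)
w(H) = -12
o(3)*w(r) = (6/7 - ⅐*3³)*(-12) = (6/7 - ⅐*27)*(-12) = (6/7 - 27/7)*(-12) = -3*(-12) = 36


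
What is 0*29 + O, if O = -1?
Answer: -1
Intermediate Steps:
0*29 + O = 0*29 - 1 = 0 - 1 = -1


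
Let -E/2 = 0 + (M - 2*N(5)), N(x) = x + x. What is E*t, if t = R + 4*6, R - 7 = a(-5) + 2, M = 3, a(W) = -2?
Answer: 1054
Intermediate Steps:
N(x) = 2*x
R = 7 (R = 7 + (-2 + 2) = 7 + 0 = 7)
E = 34 (E = -2*(0 + (3 - 4*5)) = -2*(0 + (3 - 2*10)) = -2*(0 + (3 - 20)) = -2*(0 - 17) = -2*(-17) = 34)
t = 31 (t = 7 + 4*6 = 7 + 24 = 31)
E*t = 34*31 = 1054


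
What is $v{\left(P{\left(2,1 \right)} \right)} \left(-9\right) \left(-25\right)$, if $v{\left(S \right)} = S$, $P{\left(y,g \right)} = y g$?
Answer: $450$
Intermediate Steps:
$P{\left(y,g \right)} = g y$
$v{\left(P{\left(2,1 \right)} \right)} \left(-9\right) \left(-25\right) = 1 \cdot 2 \left(-9\right) \left(-25\right) = 2 \left(-9\right) \left(-25\right) = \left(-18\right) \left(-25\right) = 450$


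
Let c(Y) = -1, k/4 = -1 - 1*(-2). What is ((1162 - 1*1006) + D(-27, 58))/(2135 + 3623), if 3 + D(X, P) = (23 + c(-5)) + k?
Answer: 179/5758 ≈ 0.031087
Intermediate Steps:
k = 4 (k = 4*(-1 - 1*(-2)) = 4*(-1 + 2) = 4*1 = 4)
D(X, P) = 23 (D(X, P) = -3 + ((23 - 1) + 4) = -3 + (22 + 4) = -3 + 26 = 23)
((1162 - 1*1006) + D(-27, 58))/(2135 + 3623) = ((1162 - 1*1006) + 23)/(2135 + 3623) = ((1162 - 1006) + 23)/5758 = (156 + 23)*(1/5758) = 179*(1/5758) = 179/5758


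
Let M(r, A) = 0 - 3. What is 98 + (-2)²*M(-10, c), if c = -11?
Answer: 86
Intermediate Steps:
M(r, A) = -3
98 + (-2)²*M(-10, c) = 98 + (-2)²*(-3) = 98 + 4*(-3) = 98 - 12 = 86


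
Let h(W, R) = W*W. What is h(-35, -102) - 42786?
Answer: -41561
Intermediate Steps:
h(W, R) = W²
h(-35, -102) - 42786 = (-35)² - 42786 = 1225 - 42786 = -41561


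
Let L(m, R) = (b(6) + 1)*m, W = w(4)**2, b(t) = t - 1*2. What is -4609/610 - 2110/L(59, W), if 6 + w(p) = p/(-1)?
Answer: -529351/35990 ≈ -14.708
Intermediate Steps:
w(p) = -6 - p (w(p) = -6 + p/(-1) = -6 + p*(-1) = -6 - p)
b(t) = -2 + t (b(t) = t - 2 = -2 + t)
W = 100 (W = (-6 - 1*4)**2 = (-6 - 4)**2 = (-10)**2 = 100)
L(m, R) = 5*m (L(m, R) = ((-2 + 6) + 1)*m = (4 + 1)*m = 5*m)
-4609/610 - 2110/L(59, W) = -4609/610 - 2110/(5*59) = -4609*1/610 - 2110/295 = -4609/610 - 2110*1/295 = -4609/610 - 422/59 = -529351/35990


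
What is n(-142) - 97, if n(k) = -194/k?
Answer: -6790/71 ≈ -95.634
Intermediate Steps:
n(-142) - 97 = -194/(-142) - 97 = -194*(-1/142) - 97 = 97/71 - 97 = -6790/71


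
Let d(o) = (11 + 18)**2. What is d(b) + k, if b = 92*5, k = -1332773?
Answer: -1331932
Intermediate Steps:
b = 460
d(o) = 841 (d(o) = 29**2 = 841)
d(b) + k = 841 - 1332773 = -1331932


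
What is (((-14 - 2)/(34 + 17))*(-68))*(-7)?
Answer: -448/3 ≈ -149.33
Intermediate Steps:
(((-14 - 2)/(34 + 17))*(-68))*(-7) = (-16/51*(-68))*(-7) = (-16*1/51*(-68))*(-7) = -16/51*(-68)*(-7) = (64/3)*(-7) = -448/3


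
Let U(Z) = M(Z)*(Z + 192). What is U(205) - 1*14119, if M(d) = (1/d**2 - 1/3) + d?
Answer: 8463878216/126075 ≈ 67134.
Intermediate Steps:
M(d) = -1/3 + d + d**(-2) (M(d) = (1/d**2 - 1*1/3) + d = (d**(-2) - 1/3) + d = (-1/3 + d**(-2)) + d = -1/3 + d + d**(-2))
U(Z) = (192 + Z)*(-1/3 + Z + Z**(-2)) (U(Z) = (-1/3 + Z + Z**(-2))*(Z + 192) = (-1/3 + Z + Z**(-2))*(192 + Z) = (192 + Z)*(-1/3 + Z + Z**(-2)))
U(205) - 1*14119 = (1/3)*(3 + 205**2*(-1 + 3*205))*(192 + 205)/205**2 - 1*14119 = (1/3)*(1/42025)*(3 + 42025*(-1 + 615))*397 - 14119 = (1/3)*(1/42025)*(3 + 42025*614)*397 - 14119 = (1/3)*(1/42025)*(3 + 25803350)*397 - 14119 = (1/3)*(1/42025)*25803353*397 - 14119 = 10243931141/126075 - 14119 = 8463878216/126075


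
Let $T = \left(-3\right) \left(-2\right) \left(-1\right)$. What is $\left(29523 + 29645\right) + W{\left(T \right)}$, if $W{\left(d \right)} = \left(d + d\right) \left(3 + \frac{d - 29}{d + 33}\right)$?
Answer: $\frac{532328}{9} \approx 59148.0$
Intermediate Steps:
$T = -6$ ($T = 6 \left(-1\right) = -6$)
$W{\left(d \right)} = 2 d \left(3 + \frac{-29 + d}{33 + d}\right)$
$\left(29523 + 29645\right) + W{\left(T \right)} = \left(29523 + 29645\right) + 4 \left(-6\right) \frac{1}{33 - 6} \left(35 + 2 \left(-6\right)\right) = 59168 + 4 \left(-6\right) \frac{1}{27} \left(35 - 12\right) = 59168 + 4 \left(-6\right) \frac{1}{27} \cdot 23 = 59168 - \frac{184}{9} = \frac{532328}{9}$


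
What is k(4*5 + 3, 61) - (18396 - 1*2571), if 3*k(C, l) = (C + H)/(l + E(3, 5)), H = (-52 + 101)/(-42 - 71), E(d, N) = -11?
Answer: -1788208/113 ≈ -15825.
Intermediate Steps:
H = -49/113 (H = 49/(-113) = 49*(-1/113) = -49/113 ≈ -0.43363)
k(C, l) = (-49/113 + C)/(3*(-11 + l)) (k(C, l) = ((C - 49/113)/(l - 11))/3 = ((-49/113 + C)/(-11 + l))/3 = (-49/113 + C)/(3*(-11 + l)))
k(4*5 + 3, 61) - (18396 - 1*2571) = (-49 + 113*(4*5 + 3))/(339*(-11 + 61)) - (18396 - 1*2571) = (1/339)*(-49 + 113*(20 + 3))/50 - (18396 - 2571) = (1/339)*(1/50)*(-49 + 113*23) - 1*15825 = (1/339)*(1/50)*(-49 + 2599) - 15825 = (1/339)*(1/50)*2550 - 15825 = 17/113 - 15825 = -1788208/113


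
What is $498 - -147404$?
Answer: $147902$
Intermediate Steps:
$498 - -147404 = 498 + 147404 = 147902$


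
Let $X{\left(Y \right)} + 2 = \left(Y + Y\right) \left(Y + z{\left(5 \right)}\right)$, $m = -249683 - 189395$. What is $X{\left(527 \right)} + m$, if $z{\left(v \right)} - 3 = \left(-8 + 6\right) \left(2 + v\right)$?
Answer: $104784$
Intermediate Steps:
$m = -439078$
$z{\left(v \right)} = -1 - 2 v$ ($z{\left(v \right)} = 3 + \left(-8 + 6\right) \left(2 + v\right) = 3 - 2 \left(2 + v\right) = 3 - \left(4 + 2 v\right) = -1 - 2 v$)
$X{\left(Y \right)} = -2 + 2 Y \left(-11 + Y\right)$ ($X{\left(Y \right)} = -2 + \left(Y + Y\right) \left(Y - 11\right) = -2 + 2 Y \left(Y - 11\right) = -2 + 2 Y \left(-11 + Y\right)$)
$X{\left(527 \right)} + m = \left(-2 - 11594 + 2 \cdot 527^{2}\right) - 439078 = \left(-2 - 11594 + 2 \cdot 277729\right) - 439078 = \left(-2 - 11594 + 555458\right) - 439078 = 543862 - 439078 = 104784$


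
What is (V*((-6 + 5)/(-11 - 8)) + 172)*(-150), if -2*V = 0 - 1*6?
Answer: -490650/19 ≈ -25824.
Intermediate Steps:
V = 3 (V = -(0 - 1*6)/2 = -(0 - 6)/2 = -½*(-6) = 3)
(V*((-6 + 5)/(-11 - 8)) + 172)*(-150) = (3*((-6 + 5)/(-11 - 8)) + 172)*(-150) = (3*(-1/(-19)) + 172)*(-150) = (3*(-1*(-1/19)) + 172)*(-150) = (3*(1/19) + 172)*(-150) = (3/19 + 172)*(-150) = (3271/19)*(-150) = -490650/19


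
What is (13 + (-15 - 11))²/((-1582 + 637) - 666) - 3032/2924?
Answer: -1344677/1177641 ≈ -1.1418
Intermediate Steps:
(13 + (-15 - 11))²/((-1582 + 637) - 666) - 3032/2924 = (13 - 26)²/(-945 - 666) - 3032*1/2924 = (-13)²/(-1611) - 758/731 = 169*(-1/1611) - 758/731 = -169/1611 - 758/731 = -1344677/1177641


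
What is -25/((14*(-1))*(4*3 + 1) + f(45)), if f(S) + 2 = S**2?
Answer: -25/1841 ≈ -0.013580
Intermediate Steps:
f(S) = -2 + S**2
-25/((14*(-1))*(4*3 + 1) + f(45)) = -25/((14*(-1))*(4*3 + 1) + (-2 + 45**2)) = -25/(-14*(12 + 1) + (-2 + 2025)) = -25/(-14*13 + 2023) = -25/(-182 + 2023) = -25/1841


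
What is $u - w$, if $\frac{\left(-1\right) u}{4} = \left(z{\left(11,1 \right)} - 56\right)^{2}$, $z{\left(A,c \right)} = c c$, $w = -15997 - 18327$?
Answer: $22224$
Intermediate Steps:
$w = -34324$ ($w = -15997 - 18327 = -34324$)
$z{\left(A,c \right)} = c^{2}$
$u = -12100$ ($u = - 4 \left(1^{2} - 56\right)^{2} = - 4 \left(1 - 56\right)^{2} = - 4 \left(-55\right)^{2} = \left(-4\right) 3025 = -12100$)
$u - w = -12100 - -34324 = -12100 + 34324 = 22224$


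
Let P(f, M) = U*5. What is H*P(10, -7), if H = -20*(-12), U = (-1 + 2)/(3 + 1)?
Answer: 300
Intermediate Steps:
U = ¼ (U = 1/4 = 1*(¼) = ¼ ≈ 0.25000)
P(f, M) = 5/4 (P(f, M) = (¼)*5 = 5/4)
H = 240
H*P(10, -7) = 240*(5/4) = 300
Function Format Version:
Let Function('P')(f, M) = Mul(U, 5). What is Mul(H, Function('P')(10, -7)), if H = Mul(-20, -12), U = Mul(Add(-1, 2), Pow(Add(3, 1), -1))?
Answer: 300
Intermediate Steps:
U = Rational(1, 4) (U = Mul(1, Pow(4, -1)) = Mul(1, Rational(1, 4)) = Rational(1, 4) ≈ 0.25000)
Function('P')(f, M) = Rational(5, 4) (Function('P')(f, M) = Mul(Rational(1, 4), 5) = Rational(5, 4))
H = 240
Mul(H, Function('P')(10, -7)) = Mul(240, Rational(5, 4)) = 300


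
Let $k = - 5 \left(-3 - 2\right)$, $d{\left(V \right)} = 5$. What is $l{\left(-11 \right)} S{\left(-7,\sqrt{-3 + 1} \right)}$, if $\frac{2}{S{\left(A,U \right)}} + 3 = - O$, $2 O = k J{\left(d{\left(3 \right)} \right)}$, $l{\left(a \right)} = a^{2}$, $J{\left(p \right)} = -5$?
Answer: $\frac{484}{119} \approx 4.0672$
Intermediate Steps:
$k = 25$ ($k = \left(-5\right) \left(-5\right) = 25$)
$O = - \frac{125}{2}$ ($O = \frac{25 \left(-5\right)}{2} = \frac{1}{2} \left(-125\right) = - \frac{125}{2} \approx -62.5$)
$S{\left(A,U \right)} = \frac{4}{119}$ ($S{\left(A,U \right)} = \frac{2}{-3 - - \frac{125}{2}} = \frac{2}{-3 + \frac{125}{2}} = \frac{2}{\frac{119}{2}} = 2 \cdot \frac{2}{119} = \frac{4}{119}$)
$l{\left(-11 \right)} S{\left(-7,\sqrt{-3 + 1} \right)} = \left(-11\right)^{2} \cdot \frac{4}{119} = 121 \cdot \frac{4}{119} = \frac{484}{119}$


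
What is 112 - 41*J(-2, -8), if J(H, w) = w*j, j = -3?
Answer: -872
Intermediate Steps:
J(H, w) = -3*w (J(H, w) = w*(-3) = -3*w)
112 - 41*J(-2, -8) = 112 - (-123)*(-8) = 112 - 41*24 = 112 - 984 = -872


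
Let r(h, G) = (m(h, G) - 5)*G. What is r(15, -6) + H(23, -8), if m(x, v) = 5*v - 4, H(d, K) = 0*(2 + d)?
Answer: 234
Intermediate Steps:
H(d, K) = 0
m(x, v) = -4 + 5*v
r(h, G) = G*(-9 + 5*G) (r(h, G) = ((-4 + 5*G) - 5)*G = (-9 + 5*G)*G = G*(-9 + 5*G))
r(15, -6) + H(23, -8) = -6*(-9 + 5*(-6)) + 0 = -6*(-9 - 30) + 0 = -6*(-39) + 0 = 234 + 0 = 234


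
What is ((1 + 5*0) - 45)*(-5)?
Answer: 220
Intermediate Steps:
((1 + 5*0) - 45)*(-5) = ((1 + 0) - 45)*(-5) = (1 - 45)*(-5) = -44*(-5) = 220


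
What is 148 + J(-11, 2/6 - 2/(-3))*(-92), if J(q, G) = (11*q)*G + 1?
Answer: 11188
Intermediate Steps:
J(q, G) = 1 + 11*G*q (J(q, G) = 11*G*q + 1 = 1 + 11*G*q)
148 + J(-11, 2/6 - 2/(-3))*(-92) = 148 + (1 + 11*(2/6 - 2/(-3))*(-11))*(-92) = 148 + (1 + 11*(2*(⅙) - 2*(-⅓))*(-11))*(-92) = 148 + (1 + 11*(⅓ + ⅔)*(-11))*(-92) = 148 + (1 + 11*1*(-11))*(-92) = 148 + (1 - 121)*(-92) = 148 - 120*(-92) = 148 + 11040 = 11188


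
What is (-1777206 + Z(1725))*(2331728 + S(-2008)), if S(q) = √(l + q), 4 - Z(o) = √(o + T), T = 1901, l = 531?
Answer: -7*(253886 + √74)*(2331728 + I*√1477) ≈ -4.1441e+12 - 6.8303e+7*I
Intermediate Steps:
Z(o) = 4 - √(1901 + o) (Z(o) = 4 - √(o + 1901) = 4 - √(1901 + o))
S(q) = √(531 + q)
(-1777206 + Z(1725))*(2331728 + S(-2008)) = (-1777206 + (4 - √(1901 + 1725)))*(2331728 + √(531 - 2008)) = (-1777206 + (4 - √3626))*(2331728 + √(-1477)) = (-1777206 + (4 - 7*√74))*(2331728 + I*√1477) = (-1777202 - 7*√74)*(2331728 + I*√1477)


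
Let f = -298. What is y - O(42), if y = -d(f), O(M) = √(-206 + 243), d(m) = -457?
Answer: 457 - √37 ≈ 450.92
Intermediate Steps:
O(M) = √37
y = 457 (y = -1*(-457) = 457)
y - O(42) = 457 - √37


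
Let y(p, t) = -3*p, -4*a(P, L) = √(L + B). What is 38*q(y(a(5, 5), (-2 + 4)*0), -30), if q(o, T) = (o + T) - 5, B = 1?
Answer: -1330 + 57*√6/2 ≈ -1260.2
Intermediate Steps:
a(P, L) = -√(1 + L)/4 (a(P, L) = -√(L + 1)/4 = -√(1 + L)/4)
q(o, T) = -5 + T + o (q(o, T) = (T + o) - 5 = -5 + T + o)
38*q(y(a(5, 5), (-2 + 4)*0), -30) = 38*(-5 - 30 - (-3)*√(1 + 5)/4) = 38*(-5 - 30 - (-3)*√6/4) = 38*(-5 - 30 + 3*√6/4) = 38*(-35 + 3*√6/4) = -1330 + 57*√6/2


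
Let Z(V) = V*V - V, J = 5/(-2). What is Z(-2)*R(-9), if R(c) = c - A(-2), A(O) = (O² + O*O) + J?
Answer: -87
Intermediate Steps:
J = -5/2 (J = 5*(-½) = -5/2 ≈ -2.5000)
Z(V) = V² - V
A(O) = -5/2 + 2*O² (A(O) = (O² + O*O) - 5/2 = (O² + O²) - 5/2 = 2*O² - 5/2 = -5/2 + 2*O²)
R(c) = -11/2 + c (R(c) = c - (-5/2 + 2*(-2)²) = c - (-5/2 + 2*4) = c - (-5/2 + 8) = c - 1*11/2 = c - 11/2 = -11/2 + c)
Z(-2)*R(-9) = (-2*(-1 - 2))*(-11/2 - 9) = -2*(-3)*(-29/2) = 6*(-29/2) = -87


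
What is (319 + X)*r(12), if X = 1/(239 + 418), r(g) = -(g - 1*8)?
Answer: -838336/657 ≈ -1276.0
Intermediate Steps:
r(g) = 8 - g (r(g) = -(g - 8) = -(-8 + g) = 8 - g)
X = 1/657 ≈ 0.0015221
(319 + X)*r(12) = (319 + 1/657)*(8 - 1*12) = 209584*(8 - 12)/657 = (209584/657)*(-4) = -838336/657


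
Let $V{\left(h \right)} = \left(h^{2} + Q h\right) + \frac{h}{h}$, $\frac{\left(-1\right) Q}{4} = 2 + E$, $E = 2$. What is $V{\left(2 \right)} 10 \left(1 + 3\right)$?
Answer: $-1080$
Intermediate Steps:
$Q = -16$ ($Q = - 4 \left(2 + 2\right) = \left(-4\right) 4 = -16$)
$V{\left(h \right)} = 1 + h^{2} - 16 h$ ($V{\left(h \right)} = \left(h^{2} - 16 h\right) + \frac{h}{h} = \left(h^{2} - 16 h\right) + 1 = 1 + h^{2} - 16 h$)
$V{\left(2 \right)} 10 \left(1 + 3\right) = \left(1 + 2^{2} - 32\right) 10 \left(1 + 3\right) = \left(1 + 4 - 32\right) 10 \cdot 4 = \left(-27\right) 40 = -1080$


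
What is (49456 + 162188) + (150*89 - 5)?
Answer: 224989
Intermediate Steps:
(49456 + 162188) + (150*89 - 5) = 211644 + (13350 - 5) = 211644 + 13345 = 224989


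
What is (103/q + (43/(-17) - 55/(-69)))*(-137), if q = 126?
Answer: 6174727/49266 ≈ 125.33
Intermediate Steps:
(103/q + (43/(-17) - 55/(-69)))*(-137) = (103/126 + (43/(-17) - 55/(-69)))*(-137) = (103*(1/126) + (43*(-1/17) - 55*(-1/69)))*(-137) = (103/126 + (-43/17 + 55/69))*(-137) = (103/126 - 2032/1173)*(-137) = -45071/49266*(-137) = 6174727/49266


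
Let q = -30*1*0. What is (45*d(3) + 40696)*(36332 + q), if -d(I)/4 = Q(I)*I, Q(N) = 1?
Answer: 1458947792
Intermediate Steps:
q = 0 (q = -30*0 = 0)
d(I) = -4*I
(45*d(3) + 40696)*(36332 + q) = (45*(-4*3) + 40696)*(36332 + 0) = (45*(-12) + 40696)*36332 = (-540 + 40696)*36332 = 40156*36332 = 1458947792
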